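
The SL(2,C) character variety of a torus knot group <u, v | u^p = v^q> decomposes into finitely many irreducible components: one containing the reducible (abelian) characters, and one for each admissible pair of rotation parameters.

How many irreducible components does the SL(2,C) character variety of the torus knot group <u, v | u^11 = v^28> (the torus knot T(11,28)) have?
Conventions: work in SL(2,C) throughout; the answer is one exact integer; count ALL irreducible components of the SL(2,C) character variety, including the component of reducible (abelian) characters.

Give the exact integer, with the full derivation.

136

In the torus knot group T(11,28), u^11 = v^28 is central, so an irreducible representation sends it to +I or -I (Schur).
On an irreducible component, tr(u) is locked at 2*cos(pi*alpha/11) for some alpha in 1..10, and tr(v) at 2*cos(pi*beta/28) for some beta in 1..27.
u^11 = (-1)^alpha I and v^28 = (-1)^beta I must agree, so alpha and beta have equal parity.
Enumerate parity-matched pairs: 5*14 odd-odd plus 5*13 even-even gives 135.
That is 135 components of irreducible characters, and with the reducible (abelian) component the total is 136.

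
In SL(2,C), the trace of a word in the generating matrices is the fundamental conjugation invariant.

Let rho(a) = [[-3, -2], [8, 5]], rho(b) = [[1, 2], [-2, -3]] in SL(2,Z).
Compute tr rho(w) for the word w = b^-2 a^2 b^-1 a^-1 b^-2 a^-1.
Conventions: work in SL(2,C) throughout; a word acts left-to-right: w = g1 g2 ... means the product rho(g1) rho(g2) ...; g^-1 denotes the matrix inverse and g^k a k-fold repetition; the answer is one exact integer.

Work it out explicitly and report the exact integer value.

-290

rho(b^-1) = [[-3, -2], [2, 1]]
... * rho(b^-1) = [[-3, -2], [2, 1]]  ->  [[5, 4], [-4, -3]]
... * rho(a) = [[-3, -2], [8, 5]]  ->  [[17, 10], [-12, -7]]
... * rho(a) = [[-3, -2], [8, 5]]  ->  [[29, 16], [-20, -11]]
... * rho(b^-1) = [[-3, -2], [2, 1]]  ->  [[-55, -42], [38, 29]]
... * rho(a^-1) = [[5, 2], [-8, -3]]  ->  [[61, 16], [-42, -11]]
... * rho(b^-1) = [[-3, -2], [2, 1]]  ->  [[-151, -106], [104, 73]]
... * rho(b^-1) = [[-3, -2], [2, 1]]  ->  [[241, 196], [-166, -135]]
... * rho(a^-1) = [[5, 2], [-8, -3]]  ->  [[-363, -106], [250, 73]]
tr = -363 + 73 = -290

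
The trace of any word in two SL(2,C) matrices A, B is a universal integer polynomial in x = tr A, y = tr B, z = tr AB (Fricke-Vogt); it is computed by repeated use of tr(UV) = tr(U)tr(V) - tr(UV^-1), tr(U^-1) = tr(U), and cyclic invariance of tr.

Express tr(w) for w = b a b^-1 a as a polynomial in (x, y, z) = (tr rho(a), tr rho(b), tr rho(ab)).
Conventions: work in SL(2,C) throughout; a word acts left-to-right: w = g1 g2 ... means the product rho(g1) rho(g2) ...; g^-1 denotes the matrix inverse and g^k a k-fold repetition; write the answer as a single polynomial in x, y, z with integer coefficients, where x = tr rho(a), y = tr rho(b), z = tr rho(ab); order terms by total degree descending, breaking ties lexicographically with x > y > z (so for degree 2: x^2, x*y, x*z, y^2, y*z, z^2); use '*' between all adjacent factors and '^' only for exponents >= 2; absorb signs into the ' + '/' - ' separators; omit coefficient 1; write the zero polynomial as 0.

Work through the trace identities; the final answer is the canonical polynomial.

apply: trace(a b a) = trace(a) trace(b a) - trace(b)  (reduce the a square) = x*z - y
use: trace(a b a b) = trace(a b) trace(a b) - trace(1)  (split on a) = z^2 - 2
trace(b a b^-1 a) = trace(a b a) trace(b) - trace(a b a b)  (eliminate b^-1) = x*y*z - y^2 - z^2 + 2

x*y*z - y^2 - z^2 + 2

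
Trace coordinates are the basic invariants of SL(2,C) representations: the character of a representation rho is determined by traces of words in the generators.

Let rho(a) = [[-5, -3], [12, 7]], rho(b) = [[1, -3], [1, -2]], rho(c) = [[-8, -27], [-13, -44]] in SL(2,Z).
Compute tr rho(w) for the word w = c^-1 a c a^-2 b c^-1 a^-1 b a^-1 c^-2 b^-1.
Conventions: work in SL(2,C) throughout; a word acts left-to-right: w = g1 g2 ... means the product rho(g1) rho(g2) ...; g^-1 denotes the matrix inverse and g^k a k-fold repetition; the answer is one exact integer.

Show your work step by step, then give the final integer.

rho(c^-1) = [[-44, 27], [13, -8]]
... * rho(a) = [[-5, -3], [12, 7]]  ->  [[544, 321], [-161, -95]]
... * rho(c) = [[-8, -27], [-13, -44]]  ->  [[-8525, -28812], [2523, 8527]]
... * rho(a^-1) = [[7, 3], [-12, -5]]  ->  [[286069, 118485], [-84663, -35066]]
... * rho(a^-1) = [[7, 3], [-12, -5]]  ->  [[580663, 265782], [-171849, -78659]]
... * rho(b) = [[1, -3], [1, -2]]  ->  [[846445, -2273553], [-250508, 672865]]
... * rho(c^-1) = [[-44, 27], [13, -8]]  ->  [[-66799769, 41042439], [19769597, -12146636]]
... * rho(a^-1) = [[7, 3], [-12, -5]]  ->  [[-960107651, -405611502], [284146811, 120041971]]
... * rho(b) = [[1, -3], [1, -2]]  ->  [[-1365719153, 3691545957], [404188782, -1092524375]]
... * rho(a^-1) = [[7, 3], [-12, -5]]  ->  [[-53858585555, -22554887244], [15939613974, 6675188221]]
... * rho(c^-1) = [[-44, 27], [13, -8]]  ->  [[2076564230248, -1273742712033], [-614565567983, 376968071530]]
... * rho(c^-1) = [[-44, 27], [13, -8]]  ->  [[-107927481387341, 66257175912960], [31941469921142, -19609014907781]]
... * rho(b^-1) = [[-2, 3], [-1, 1]]  ->  [[149597786861722, -257525268249063], [-44273924934503, 76215394855645]]
tr = 149597786861722 + 76215394855645 = 225813181717367

225813181717367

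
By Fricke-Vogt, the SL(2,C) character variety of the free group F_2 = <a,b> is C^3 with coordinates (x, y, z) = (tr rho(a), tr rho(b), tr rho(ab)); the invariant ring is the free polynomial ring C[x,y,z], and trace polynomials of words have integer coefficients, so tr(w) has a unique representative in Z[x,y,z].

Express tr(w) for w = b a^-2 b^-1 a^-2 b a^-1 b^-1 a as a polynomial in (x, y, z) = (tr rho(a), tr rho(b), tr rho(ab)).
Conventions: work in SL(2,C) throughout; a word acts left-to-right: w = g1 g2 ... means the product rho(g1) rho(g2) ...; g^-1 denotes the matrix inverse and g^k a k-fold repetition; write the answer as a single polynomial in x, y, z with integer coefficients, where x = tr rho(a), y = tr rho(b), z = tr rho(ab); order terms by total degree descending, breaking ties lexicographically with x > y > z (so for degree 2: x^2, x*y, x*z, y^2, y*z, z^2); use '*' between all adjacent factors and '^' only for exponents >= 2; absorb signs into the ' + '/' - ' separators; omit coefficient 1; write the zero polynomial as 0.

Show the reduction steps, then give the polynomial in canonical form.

trace(a^-1) = trace(a) = x
trace(b a b) = trace(b) * trace(a b) - trace(a) = y*z - x
reduce: trace(b a b a) = trace(b a) * trace(b a) - trace(1)   [split at repeated b] = z^2 - 2
trace(a^-1 b a b) = trace(b a b) * trace(a) - trace(b a b a) = x*y*z - x^2 - z^2 + 2
trace(b^-1 a^-1 b a) = trace(a^-1 b a) * trace(b) - trace(a^-1 b a b) = -x*y*z + x^2 + y^2 + z^2 - 2
trace(b a^-1 b^-1 a^-1) = trace(b^-1 a^-1 b) * trace(a) - trace(b^-1 a^-1 b a) = x*y*z - y^2 - z^2 + 2
so trace(a^2 b) = trace(a) * trace(b a) - trace(b) = x*z - y
reduce: trace(a^2) = trace(a) * trace(a) - trace(1) = x^2 - 2
trace(b a^2 b) = trace(b) * trace(a^2 b) - trace(a^2) = x*y*z - x^2 - y^2 + 2
reduce: trace(a^2 b a b) = trace(a) * trace(b a b a) - trace(b a b) = x*z^2 - y*z - x
so trace(a^2 b a) = trace(a) * trace(b a^2) - trace(b a) = x^2*z - x*y - z
trace(b a^2 b a b) = trace(b) * trace(a^2 b a b) - trace(a^2 b a) = x*y*z^2 - x^2*z - y^2*z + z
trace(b a b a b a) = trace(b a) * trace(b a b a) - trace(b^-1 a^-1)   [split at repeated b] = z^3 - 3*z
reduce: trace(b a b a b) = trace(b) * trace(a b a b) - trace(a b a) = y*z^2 - x*z - y
trace(b a^2 b a b a) = trace(a) * trace(b a b a b a) - trace(b a b a b) = x*z^3 - y*z^2 - 2*x*z + y
reduce: trace(a^-1 b a^2 b a b) = trace(b a^2 b a b) * trace(a) - trace(b a^2 b a b a) = x^2*y*z^2 - x^3*z - x*y^2*z - x*z^3 + y*z^2 + 3*x*z - y
so trace(b a^2 b a b^-1 a^-1) = trace(a^-1 b a^2 b a) * trace(b) - trace(a^-1 b a^2 b a b) = -x^2*y*z^2 + x^3*z + 2*x*y^2*z + x*z^3 - x^2*y - y^3 - y*z^2 - 3*x*z + 3*y
so trace(a b a b^-1 a^-2 b a) = trace(b a^2 b a b^-1 a^-1) * trace(a) - trace(b a^2 b a b^-1) = -x^3*y*z^2 + x^4*z + 2*x^2*y^2*z + x^2*z^3 - x^3*y - x*y^3 - x*y*z^2 - 4*x^2*z + 4*x*y + z
trace(a^-1 b a b a b) = trace(b a b a b) * trace(a) - trace(b a b a b a) = x*y*z^2 - x^2*z - z^3 - x*y + 3*z
trace(b a b a b a b) = trace(b) * trace(a b a b a b) - trace(a b a b a) = y*z^3 - x*z^2 - 2*y*z + x
so trace(b a b a b a b a) = trace(a b) * trace(a b a b a b) - trace(a^-1 b^-1 a^-1 b^-1)   [split at repeated a] = z^4 - 4*z^2 + 2
trace(a^-1 b a b a b a b) = trace(b a b a b a b) * trace(a) - trace(b a b a b a b a) = x*y*z^3 - x^2*z^2 - z^4 - 2*x*y*z + x^2 + 4*z^2 - 2
reduce: trace(a^-2 b a b a b a b) = trace(a^-1 b a b a b a b) * trace(a) - trace(a^-1 b a b a b a b a) = x^2*y*z^3 - x^3*z^2 - x*z^4 - 2*x^2*y*z - y*z^3 + x^3 + 5*x*z^2 + 2*y*z - 3*x
trace(a b a b^-1 a^-2 b a b) = trace(a^-2 b a b a b a) * trace(b) - trace(a^-2 b a b a b a b) = -x^2*y*z^3 + x^3*z^2 + x*y^2*z^2 + x*z^4 + x^2*y*z - x^3 - x*y^2 - 5*x*z^2 + y*z + 3*x
so trace(b^-1 a^-2 b a b^-1 a b a) = trace(a b a b^-1 a^-2 b a) * trace(b) - trace(a b a b^-1 a^-2 b a b) = -x^3*y^2*z^2 + x^4*y*z + 2*x^2*y^3*z + 2*x^2*y*z^3 - x^3*y^2 - x^3*z^2 - x*y^4 - 2*x*y^2*z^2 - x*z^4 - 5*x^2*y*z + x^3 + 5*x*y^2 + 5*x*z^2 - 3*x
trace(b^-1 a b a^-1 b^-1 a^-2 b a) = trace(b^-1 a^-2 b a b^-1 a b) * trace(a) - trace(b^-1 a^-2 b a b^-1 a b a) = x^3*y^2*z^2 - x^4*y*z - 2*x^2*y^3*z - 2*x^2*y*z^3 + x^3*y^2 + x^3*z^2 + x*y^4 + 2*x*y^2*z^2 + x*z^4 + 4*x^2*y*z - 4*x*y^2 - 4*x*z^2 + x
so trace(a^-1 b^-1 a^-2 b a^-1 b^-1 a b) = trace(b^-1 a b a^-1 b^-1 a^-2 b) * trace(a) - trace(b^-1 a b a^-1 b^-1 a^-2 b a) = -x^3*y^2*z^2 + x^4*y*z + 2*x^2*y^3*z + 2*x^2*y*z^3 - x^3*y^2 - x^3*z^2 - x*y^4 - 2*x*y^2*z^2 - x*z^4 - 3*x^2*y*z + 3*x*y^2 + 3*x*z^2 + x
so trace(b a^-2 b^-1 a^-2 b a^-1 b^-1 a) = trace(a^-1 b^-1 a^-2 b a^-1 b^-1 a b) * trace(a) - trace(a^-1 b^-1 a^-2 b a^-1 b^-1 a b a) = -x^4*y^2*z^2 + x^5*y*z + 2*x^3*y^3*z + 2*x^3*y*z^3 - x^4*y^2 - x^4*z^2 - x^2*y^4 - 2*x^2*y^2*z^2 - x^2*z^4 - 3*x^3*y*z + 3*x^2*y^2 + 3*x^2*z^2 - x*y*z + x^2 + y^2 + z^2 - 2

-x^4*y^2*z^2 + x^5*y*z + 2*x^3*y^3*z + 2*x^3*y*z^3 - x^4*y^2 - x^4*z^2 - x^2*y^4 - 2*x^2*y^2*z^2 - x^2*z^4 - 3*x^3*y*z + 3*x^2*y^2 + 3*x^2*z^2 - x*y*z + x^2 + y^2 + z^2 - 2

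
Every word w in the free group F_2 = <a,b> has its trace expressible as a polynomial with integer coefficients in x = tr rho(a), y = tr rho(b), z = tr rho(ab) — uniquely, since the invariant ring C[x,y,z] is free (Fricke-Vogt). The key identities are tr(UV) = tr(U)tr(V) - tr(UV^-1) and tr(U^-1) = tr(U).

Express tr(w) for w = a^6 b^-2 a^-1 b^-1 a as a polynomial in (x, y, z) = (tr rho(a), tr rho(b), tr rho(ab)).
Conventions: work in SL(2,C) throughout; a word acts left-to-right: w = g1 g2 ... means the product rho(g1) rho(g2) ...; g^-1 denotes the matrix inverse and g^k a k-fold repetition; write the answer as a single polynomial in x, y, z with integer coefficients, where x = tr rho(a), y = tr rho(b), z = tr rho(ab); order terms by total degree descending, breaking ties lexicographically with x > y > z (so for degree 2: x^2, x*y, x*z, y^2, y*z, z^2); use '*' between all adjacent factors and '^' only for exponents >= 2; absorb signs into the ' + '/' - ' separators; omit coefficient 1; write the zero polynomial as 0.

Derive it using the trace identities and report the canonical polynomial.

trace(a^2) = trace(a) trace(a) - trace(1)  (reduce the a square) = x^2 - 2
so trace(a^3) = trace(a) trace(a^2) - trace(a)  (reduce the a square) = x^3 - 3*x
reduce: trace(a^4) = trace(a) trace(a^3) - trace(a^2)  (reduce the a square) = x^4 - 4*x^2 + 2
trace(a^5) = trace(a) trace(a^4) - trace(a^3)  (reduce the a square) = x^5 - 5*x^3 + 5*x
so trace(a^6) = trace(a) trace(a^5) - trace(a^4)  (reduce the a square) = x^6 - 6*x^4 + 9*x^2 - 2
trace(a^7) = trace(a) trace(a^6) - trace(a^5)  (reduce the a square) = x^7 - 7*x^5 + 14*x^3 - 7*x
trace(b a^2) = trace(a) trace(b a) - trace(b)  (reduce the a square) = x*z - y
trace(a^2 b a) = trace(a) trace(b a^2) - trace(b a)  (reduce the a square) = x^2*z - x*y - z
trace(a b a^3) = trace(a) trace(a^2 b a) - trace(a^2 b)  (reduce the a square) = x^3*z - x^2*y - 2*x*z + y
reduce: trace(b a^5) = trace(a) trace(a b a^3) - trace(a b a^2)  (reduce the a square) = x^4*z - x^3*y - 3*x^2*z + 2*x*y + z
trace(a^5 b a) = trace(a) trace(b a^5) - trace(b a^4)  (reduce the a square) = x^5*z - x^4*y - 4*x^3*z + 3*x^2*y + 3*x*z - y
trace(a^7 b) = trace(a) trace(a^5 b a) - trace(a^5 b)  (reduce the a square) = x^6*z - x^5*y - 5*x^4*z + 4*x^3*y + 6*x^2*z - 3*x*y - z
trace(a^7 b^-1) = trace(a^7) trace(b) - trace(a^7 b)  (eliminate b^-1) = x^7*y - x^6*z - 6*x^5*y + 5*x^4*z + 10*x^3*y - 6*x^2*z - 4*x*y + z
reduce: trace(a^7 b^-2) = trace(a^7 b^-1) trace(b) - trace(a^7)  (eliminate b^-1) = x^7*y^2 - x^6*y*z - x^7 - 6*x^5*y^2 + 5*x^4*y*z + 7*x^5 + 10*x^3*y^2 - 6*x^2*y*z - 14*x^3 - 4*x*y^2 + y*z + 7*x
trace(b^-1 a^7 b^-2) = trace(a^7 b^-2) trace(b) - trace(a^7 b^-1)  (eliminate b^-1) = x^7*y^3 - x^6*y^2*z - 2*x^7*y - 6*x^5*y^3 + x^6*z + 5*x^4*y^2*z + 13*x^5*y + 10*x^3*y^3 - 5*x^4*z - 6*x^2*y^2*z - 24*x^3*y - 4*x*y^3 + 6*x^2*z + y^2*z + 11*x*y - z
trace(a^8) = trace(a) trace(a^7) - trace(a^6)  (reduce the a square) = x^8 - 8*x^6 + 20*x^4 - 16*x^2 + 2
reduce: trace(a^8 b) = trace(a) trace(a^2 b a^5) - trace(a^2 b a^4)  (reduce the a square) = x^7*z - x^6*y - 6*x^5*z + 5*x^4*y + 10*x^3*z - 6*x^2*y - 4*x*z + y
so trace(b^-1 a^8) = trace(a^8) trace(b) - trace(a^8 b)  (eliminate b^-1) = x^8*y - x^7*z - 7*x^6*y + 6*x^5*z + 15*x^4*y - 10*x^3*z - 10*x^2*y + 4*x*z + y
trace(a^7 b^-2 a) = trace(b^-1 a^8) trace(b) - trace(b^-1 a^8 b)  (eliminate b^-1) = x^8*y^2 - x^7*y*z - x^8 - 7*x^6*y^2 + 6*x^5*y*z + 8*x^6 + 15*x^4*y^2 - 10*x^3*y*z - 20*x^4 - 10*x^2*y^2 + 4*x*y*z + 16*x^2 + y^2 - 2
trace(b a b a) = trace(b a) trace(b a) - trace(1)  (split on b) = z^2 - 2
reduce: trace(b a b) = trace(b) trace(a b) - trace(a)  (reduce the b square) = y*z - x
so trace(b a b a^2) = trace(a) trace(b a b a) - trace(b a b)  (reduce the a square) = x*z^2 - y*z - x
trace(a b a b a^2) = trace(a) trace(b a b a^2) - trace(b a b a)  (reduce the a square) = x^2*z^2 - x*y*z - x^2 - z^2 + 2
trace(a^2 b a b a^2) = trace(a) trace(a b a b a^2) - trace(a b a b a)  (reduce the a square) = x^3*z^2 - x^2*y*z - x^3 - 2*x*z^2 + y*z + 3*x
so trace(b a b a^5) = trace(a) trace(a^2 b a b a^2) - trace(a^2 b a b a)  (reduce the a square) = x^4*z^2 - x^3*y*z - x^4 - 3*x^2*z^2 + 2*x*y*z + 4*x^2 + z^2 - 2
trace(a b a b a^5) = trace(a) trace(b a b a^5) - trace(b a b a^4)  (reduce the a square) = x^5*z^2 - x^4*y*z - x^5 - 4*x^3*z^2 + 3*x^2*y*z + 5*x^3 + 3*x*z^2 - y*z - 5*x
reduce: trace(a b a^7 b) = trace(a) trace(a b a b a^5) - trace(a b a b a^4)  (reduce the a square) = x^6*z^2 - x^5*y*z - x^6 - 5*x^4*z^2 + 4*x^3*y*z + 6*x^4 + 6*x^2*z^2 - 3*x*y*z - 9*x^2 - z^2 + 2
reduce: trace(a b a^7 b^-1) = trace(a b a^7) trace(b) - trace(a b a^7 b)  (eliminate b^-1) = x^7*y*z - x^6*y^2 - x^6*z^2 - 5*x^5*y*z + x^6 + 5*x^4*y^2 + 5*x^4*z^2 + 6*x^3*y*z - 6*x^4 - 6*x^2*y^2 - 6*x^2*z^2 - x*y*z + 9*x^2 + y^2 + z^2 - 2
so trace(a^7 b^-2 a b) = trace(a b a^7 b^-1) trace(b) - trace(a b a^7)  (eliminate b^-1) = x^7*y^2*z - x^6*y^3 - x^6*y*z^2 - x^7*z - 5*x^5*y^2*z + 2*x^6*y + 5*x^4*y^3 + 5*x^4*y*z^2 + 6*x^5*z + 6*x^3*y^2*z - 11*x^4*y - 6*x^2*y^3 - 6*x^2*y*z^2 - 10*x^3*z - x*y^2*z + 15*x^2*y + y^3 + y*z^2 + 4*x*z - 3*y
reduce: trace(b^-1 a^7 b^-2 a) = trace(a^7 b^-2 a) trace(b) - trace(a^7 b^-2 a b)  (eliminate b^-1) = x^8*y^3 - 2*x^7*y^2*z - x^8*y - 6*x^6*y^3 + x^6*y*z^2 + x^7*z + 11*x^5*y^2*z + 6*x^6*y + 10*x^4*y^3 - 5*x^4*y*z^2 - 6*x^5*z - 16*x^3*y^2*z - 9*x^4*y - 4*x^2*y^3 + 6*x^2*y*z^2 + 10*x^3*z + 5*x*y^2*z + x^2*y - y*z^2 - 4*x*z + y
trace(a^6 b^-2 a^-1 b^-1 a) = trace(b^-1 a^7 b^-2) trace(a) - trace(b^-1 a^7 b^-2 a)  (eliminate a^-1) = x^7*y^2*z - x^8*y - x^6*y*z^2 - 6*x^5*y^2*z + 7*x^6*y + 5*x^4*y*z^2 + x^5*z + 10*x^3*y^2*z - 15*x^4*y - 6*x^2*y*z^2 - 4*x^3*z - 4*x*y^2*z + 10*x^2*y + y*z^2 + 3*x*z - y

x^7*y^2*z - x^8*y - x^6*y*z^2 - 6*x^5*y^2*z + 7*x^6*y + 5*x^4*y*z^2 + x^5*z + 10*x^3*y^2*z - 15*x^4*y - 6*x^2*y*z^2 - 4*x^3*z - 4*x*y^2*z + 10*x^2*y + y*z^2 + 3*x*z - y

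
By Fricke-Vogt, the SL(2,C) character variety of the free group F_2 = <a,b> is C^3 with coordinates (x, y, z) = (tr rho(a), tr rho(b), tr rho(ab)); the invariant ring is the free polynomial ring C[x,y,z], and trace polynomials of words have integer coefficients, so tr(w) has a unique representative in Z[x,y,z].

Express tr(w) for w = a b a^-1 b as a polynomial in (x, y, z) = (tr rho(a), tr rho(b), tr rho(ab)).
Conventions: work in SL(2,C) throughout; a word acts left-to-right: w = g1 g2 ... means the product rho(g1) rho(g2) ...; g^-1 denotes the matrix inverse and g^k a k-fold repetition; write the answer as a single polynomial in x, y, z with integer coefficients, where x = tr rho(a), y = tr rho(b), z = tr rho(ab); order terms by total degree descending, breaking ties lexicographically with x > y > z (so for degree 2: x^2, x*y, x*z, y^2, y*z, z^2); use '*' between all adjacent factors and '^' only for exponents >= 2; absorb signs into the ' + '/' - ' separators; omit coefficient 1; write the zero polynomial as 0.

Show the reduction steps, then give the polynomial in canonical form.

tr(b a b) = tr(b) tr(a b) - tr(a) = y*z - x
tr(b a b a) = tr(b a) tr(b a) - tr(1)   [split at repeated b] = z^2 - 2
apply: tr(a b a^-1 b) = tr(b a b) tr(a) - tr(b a b a) = x*y*z - x^2 - z^2 + 2

x*y*z - x^2 - z^2 + 2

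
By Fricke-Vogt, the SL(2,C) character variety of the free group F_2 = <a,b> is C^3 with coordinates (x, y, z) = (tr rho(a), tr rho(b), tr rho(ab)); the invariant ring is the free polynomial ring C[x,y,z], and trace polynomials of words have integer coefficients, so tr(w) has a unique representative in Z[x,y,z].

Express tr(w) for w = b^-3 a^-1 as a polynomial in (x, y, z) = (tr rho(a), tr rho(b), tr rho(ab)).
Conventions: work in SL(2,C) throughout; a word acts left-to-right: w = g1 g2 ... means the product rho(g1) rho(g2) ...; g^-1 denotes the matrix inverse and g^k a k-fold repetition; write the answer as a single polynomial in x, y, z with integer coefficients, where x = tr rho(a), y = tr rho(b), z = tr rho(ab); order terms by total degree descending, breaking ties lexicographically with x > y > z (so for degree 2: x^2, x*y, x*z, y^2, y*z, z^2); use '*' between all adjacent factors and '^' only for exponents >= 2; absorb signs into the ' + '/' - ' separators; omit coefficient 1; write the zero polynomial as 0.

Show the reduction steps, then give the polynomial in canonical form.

tr(a^-1) = tr(a) = x
tr(a^-1 b) = tr(b)*tr(a) - tr(b a) = x*y - z
next, tr(b^-1 a^-1) = tr(a^-1)*tr(b) - tr(a^-1 b) = z
next, tr(b^-1 a^-1 b^-1) = tr(b^-1 a^-1)*tr(b) - tr(b^-1 a^-1 b) = y*z - x
next, tr(b^-3 a^-1) = tr(b^-1 a^-1 b^-1)*tr(b) - tr(b^-1 a^-1) = y^2*z - x*y - z

y^2*z - x*y - z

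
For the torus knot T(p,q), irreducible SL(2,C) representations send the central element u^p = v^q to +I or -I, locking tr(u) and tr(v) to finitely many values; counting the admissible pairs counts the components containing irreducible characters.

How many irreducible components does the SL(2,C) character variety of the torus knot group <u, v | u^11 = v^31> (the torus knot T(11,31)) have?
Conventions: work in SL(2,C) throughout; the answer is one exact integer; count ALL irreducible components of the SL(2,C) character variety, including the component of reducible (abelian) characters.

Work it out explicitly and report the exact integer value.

151

For T(11,31): irreducibility forces the central element u^11 = v^31 to one of +I, -I.
So on each irreducible component the traces are pinned: tr(u) = 2*cos(pi*alpha/11) with 1 <= alpha <= 10, tr(v) = 2*cos(pi*beta/31) with 1 <= beta <= 30.
Consistency of u^11 = (-1)^alpha I with v^31 = (-1)^beta I forces alpha = beta (mod 2).
count pairs: odd alpha (5 choices) x odd beta (15), plus even alpha (5) x even beta (15): 5*15 + 5*15 = 150.
components with irreducible characters: 150; plus the single component of reducible (abelian) characters: total 151.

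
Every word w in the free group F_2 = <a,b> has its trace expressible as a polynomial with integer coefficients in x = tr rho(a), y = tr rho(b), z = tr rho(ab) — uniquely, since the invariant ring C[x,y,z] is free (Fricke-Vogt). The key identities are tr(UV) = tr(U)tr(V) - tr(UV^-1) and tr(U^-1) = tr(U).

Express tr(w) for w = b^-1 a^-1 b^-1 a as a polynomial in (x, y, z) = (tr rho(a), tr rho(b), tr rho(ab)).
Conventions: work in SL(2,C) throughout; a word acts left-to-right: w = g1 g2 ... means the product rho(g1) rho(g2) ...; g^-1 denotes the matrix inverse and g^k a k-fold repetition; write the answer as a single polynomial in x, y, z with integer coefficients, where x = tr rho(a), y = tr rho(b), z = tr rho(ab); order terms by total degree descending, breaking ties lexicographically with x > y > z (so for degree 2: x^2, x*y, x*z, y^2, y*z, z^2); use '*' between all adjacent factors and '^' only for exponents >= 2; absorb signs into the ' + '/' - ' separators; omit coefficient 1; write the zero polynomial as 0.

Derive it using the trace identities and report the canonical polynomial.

use: trace(b^-1 a) = trace(a)*trace(b) - trace(a b) = x*y - z
apply: trace(b^-1 a b^-1) = trace(b^-1 a)*trace(b) - trace(b^-1 a b) = x*y^2 - y*z - x
trace(a^2) = trace(a)*trace(a) - trace(1) = x^2 - 2
use: trace(a^2 b) = trace(a)*trace(b a) - trace(b) = x*z - y
apply: trace(a b^-1 a) = trace(a^2)*trace(b) - trace(a^2 b) = x^2*y - x*z - y
apply: trace(a b a b) = trace(a b)*trace(a b) - trace(1)   [split at repeated a] = z^2 - 2
trace(a b^-1 a b) = trace(a b a)*trace(b) - trace(a b a b) = x*y*z - y^2 - z^2 + 2
apply: trace(b^-1 a b^-1 a) = trace(a b^-1 a)*trace(b) - trace(a b^-1 a b) = x^2*y^2 - 2*x*y*z + z^2 - 2
apply: trace(b^-1 a^-1 b^-1 a) = trace(b^-1 a b^-1)*trace(a) - trace(b^-1 a b^-1 a) = x*y*z - x^2 - z^2 + 2

x*y*z - x^2 - z^2 + 2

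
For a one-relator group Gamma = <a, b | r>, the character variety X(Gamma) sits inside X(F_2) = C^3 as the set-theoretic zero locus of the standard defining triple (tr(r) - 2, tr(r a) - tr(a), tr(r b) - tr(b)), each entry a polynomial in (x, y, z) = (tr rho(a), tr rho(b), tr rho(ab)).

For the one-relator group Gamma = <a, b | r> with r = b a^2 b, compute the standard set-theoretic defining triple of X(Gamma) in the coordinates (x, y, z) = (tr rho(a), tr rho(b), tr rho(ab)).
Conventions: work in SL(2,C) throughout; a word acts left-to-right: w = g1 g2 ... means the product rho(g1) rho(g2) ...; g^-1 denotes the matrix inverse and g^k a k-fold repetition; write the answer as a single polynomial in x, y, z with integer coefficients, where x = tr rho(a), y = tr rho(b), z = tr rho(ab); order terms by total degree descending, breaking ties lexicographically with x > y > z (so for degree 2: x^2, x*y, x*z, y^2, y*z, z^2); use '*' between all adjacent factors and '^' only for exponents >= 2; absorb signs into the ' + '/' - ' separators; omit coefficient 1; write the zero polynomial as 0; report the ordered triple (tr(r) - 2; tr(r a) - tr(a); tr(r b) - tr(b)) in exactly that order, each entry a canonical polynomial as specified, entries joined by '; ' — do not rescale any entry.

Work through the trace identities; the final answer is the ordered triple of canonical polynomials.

next, tr(b^2 a) = tr(b) tr(a b) - tr(a)  (reduce the b square) = y*z - x
next, tr(b^2) = tr(b) tr(b) - tr(1)  (reduce the b square) = y^2 - 2
next, tr(b a^2 b) = tr(a) tr(b^2 a) - tr(b^2)  (reduce the a square) = x*y*z - x^2 - y^2 + 2
tr(b a b a) = tr(b a) tr(b a) - tr(1) = z^2 - 2
tr(b a^2 b a) = tr(a) tr(b a b a) - tr(b a b) = x*z^2 - y*z - x
and tr(b^3 a) = tr(b) tr(a b^2) - tr(a b) = y^2*z - x*y - z
tr(b^3) = tr(b) tr(b^2) - tr(b) = y^3 - 3*y
tr(b a^2 b^2) = tr(a) tr(b^3 a) - tr(b^3) = x*y^2*z - x^2*y - y^3 - x*z + 3*y
assemble the triple (tr(r) - 2; tr(r a) - x; tr(r b) - y)

x*y*z - x^2 - y^2; x*z^2 - y*z - 2*x; x*y^2*z - x^2*y - y^3 - x*z + 2*y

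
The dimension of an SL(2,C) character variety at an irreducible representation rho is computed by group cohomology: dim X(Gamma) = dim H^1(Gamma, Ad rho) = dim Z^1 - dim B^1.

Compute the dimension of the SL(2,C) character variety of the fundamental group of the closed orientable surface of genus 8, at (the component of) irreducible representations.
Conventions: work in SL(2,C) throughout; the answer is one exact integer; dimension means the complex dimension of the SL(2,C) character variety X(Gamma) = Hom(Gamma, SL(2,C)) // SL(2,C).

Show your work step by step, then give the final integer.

42

Gamma = pi_1(Sigma_8) = < a_1, b_1, ..., a_8, b_8 | prod [a_i, b_i] > has 2g = 16 generators and 1 relator.
A cocycle assigns one sl_2 vector per generator subject to the relator condition d_2(z) = 0: dim of the unconstrained space is 3*2g = 48.
d_2 is surjective at irreducible rho (its cokernel H^2 is dual to H^0 = 0), so dim Z^1 = 48 - 3 = 45.
dim B^1 = 3 (coboundaries, injective at irreducible rho).
Hence dim X = 45 - 3 = 42.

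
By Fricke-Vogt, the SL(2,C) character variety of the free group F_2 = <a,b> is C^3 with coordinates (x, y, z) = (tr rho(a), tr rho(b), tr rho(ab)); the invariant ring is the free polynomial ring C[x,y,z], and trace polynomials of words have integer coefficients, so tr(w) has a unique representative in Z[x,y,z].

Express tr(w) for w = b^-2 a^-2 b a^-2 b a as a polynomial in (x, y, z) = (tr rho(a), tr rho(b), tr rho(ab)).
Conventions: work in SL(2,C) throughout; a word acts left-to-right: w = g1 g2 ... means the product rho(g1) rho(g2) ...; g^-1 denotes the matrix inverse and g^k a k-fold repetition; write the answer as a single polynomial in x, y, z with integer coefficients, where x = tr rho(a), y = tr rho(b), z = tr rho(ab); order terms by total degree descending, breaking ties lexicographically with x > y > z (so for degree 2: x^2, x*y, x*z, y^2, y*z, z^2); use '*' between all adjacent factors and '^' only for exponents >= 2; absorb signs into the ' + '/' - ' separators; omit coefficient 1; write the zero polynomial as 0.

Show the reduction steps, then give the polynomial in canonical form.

-x^4*y^3*z + x^5*y^2 + x^3*y^4 + 2*x^3*y^2*z^2 - x^4*y*z - x^2*y*z^3 - 5*x^3*y^2 - x*y^4 - x*y^2*z^2 + 5*x^2*y*z + 3*x*y^2 - x*z^2 + x

tr(b^2) = tr(b) * tr(b) - tr(1)   [square of b] = y^2 - 2
tr(a b^2) = tr(b) * tr(a b) - tr(a)   [square of b] = y*z - x
tr(b^2 a b) = tr(b) * tr(a b^2) - tr(a b)   [square of b] = y^2*z - x*y - z
tr(a b a b) = tr(b a) * tr(b a) - tr(1)   [split at a repeated b] = z^2 - 2
tr(a b a) = tr(a) * tr(b a) - tr(b)   [square of a] = x*z - y
tr(b^2 a b a) = tr(b) * tr(a b a b) - tr(a b a)   [square of b] = y*z^2 - x*z - y
tr(a^-1 b^2 a b) = tr(b^2 a b) * tr(a) - tr(b^2 a b a)   [inverse elimination on a] = x*y^2*z - x^2*y - y*z^2 + y
tr(b a b^-1 a^-1 b) = tr(a^-1 b^2 a) * tr(b) - tr(a^-1 b^2 a b)   [inverse elimination on b] = -x*y^2*z + x^2*y + y^3 + y*z^2 - 3*y
tr(a b a b a) = tr(a) * tr(b a b a) - tr(b a b)   [square of a] = x*z^2 - y*z - x
tr(a b a b a b) = tr(a b a b) * tr(a b) - tr(b a)   [split at a repeated a] = z^3 - 3*z
tr(b a b a b^-1 a) = tr(a b a b a) * tr(b) - tr(a b a b a b)   [inverse elimination on b] = x*y*z^2 - y^2*z - z^3 - x*y + 3*z
tr(b a b^-1 a^-1 b a) = tr(b a b a b^-1) * tr(a) - tr(b a b a b^-1 a)   [inverse elimination on a] = -x*y*z^2 + x^2*z + y^2*z + z^3 - 3*z
tr(b a b^-1 a^-1 b a^-1) = tr(b a b^-1 a^-1 b) * tr(a) - tr(b a b^-1 a^-1 b a)   [inverse elimination on a] = -x^2*y^2*z + x^3*y + x*y^3 + 2*x*y*z^2 - x^2*z - y^2*z - z^3 - 3*x*y + 3*z
tr(a^-1 b a^-2 b a b^-1) = tr(b a b^-1 a^-1 b a^-1) * tr(a) - tr(b a b^-1 a^-1 b)   [inverse elimination on a] = -x^3*y^2*z + x^4*y + x^2*y^3 + 2*x^2*y*z^2 - x^3*z - x*z^3 - 4*x^2*y - y^3 - y*z^2 + 3*x*z + 3*y
tr(a^-1 b) = tr(b) * tr(a) - tr(b a)   [inverse elimination on a] = x*y - z
tr(a^-2 b a^-2 b a b^-1) = tr(a^-1 b a^-2 b a b^-1) * tr(a) - tr(a^-1 b a^-2 b a b^-1 a)   [inverse elimination on a] = -x^4*y^2*z + x^5*y + x^3*y^3 + 2*x^3*y*z^2 - x^4*z - x^2*z^3 - 4*x^3*y - x*y^3 - x*y*z^2 + 3*x^2*z + 2*x*y + z
tr(b a^-1 b) = tr(b^2) * tr(a) - tr(b^2 a)   [inverse elimination on a] = x*y^2 - y*z - x
tr(b a^-1 b a) = tr(b a b) * tr(a) - tr(b a b a)   [inverse elimination on a] = x*y*z - x^2 - z^2 + 2
tr(b a^-1 b a^-1) = tr(b a^-1 b) * tr(a) - tr(b a^-1 b a)   [inverse elimination on a] = x^2*y^2 - 2*x*y*z + z^2 - 2
tr(a^-1 b a^-2 b) = tr(b a^-1 b a^-1) * tr(a) - tr(b a^-1 b)   [inverse elimination on a] = x^3*y^2 - 2*x^2*y*z - x*y^2 + x*z^2 + y*z - x
tr(b^-2 a^-2 b a^-2 b a) = tr(a^-2 b a^-2 b a b^-1) * tr(b) - tr(a^-2 b a^-2 b a)   [inverse elimination on b] = -x^4*y^3*z + x^5*y^2 + x^3*y^4 + 2*x^3*y^2*z^2 - x^4*y*z - x^2*y*z^3 - 5*x^3*y^2 - x*y^4 - x*y^2*z^2 + 5*x^2*y*z + 3*x*y^2 - x*z^2 + x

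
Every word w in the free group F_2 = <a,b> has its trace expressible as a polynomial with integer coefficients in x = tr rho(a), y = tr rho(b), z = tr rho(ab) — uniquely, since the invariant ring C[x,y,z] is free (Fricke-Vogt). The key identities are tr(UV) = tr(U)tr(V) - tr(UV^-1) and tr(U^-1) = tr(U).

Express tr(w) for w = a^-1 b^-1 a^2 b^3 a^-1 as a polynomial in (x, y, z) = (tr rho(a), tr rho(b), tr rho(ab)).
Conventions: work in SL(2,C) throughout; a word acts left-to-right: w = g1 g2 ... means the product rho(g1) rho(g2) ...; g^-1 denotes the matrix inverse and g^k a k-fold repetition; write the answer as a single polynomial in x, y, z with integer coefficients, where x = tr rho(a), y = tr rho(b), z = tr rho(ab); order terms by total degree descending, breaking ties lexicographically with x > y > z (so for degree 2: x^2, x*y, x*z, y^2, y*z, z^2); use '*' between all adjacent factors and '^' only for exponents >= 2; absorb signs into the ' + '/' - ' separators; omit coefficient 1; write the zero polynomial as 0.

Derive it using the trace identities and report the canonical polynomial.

-x^3*y^3*z + x^4*y^2 + x^2*y^4 + x^2*y^2*z^2 + x^3*y*z - x^4 - 5*x^2*y^2 - x^2*z^2 + 4*x^2 + y^2 - 2

tr(a^2 b) = tr(a)*tr(b a) - tr(b)   [square of a] = x*z - y
tr(a^2) = tr(a)*tr(a) - tr(1)   [square of a] = x^2 - 2
reduce: tr(a^2 b^2) = tr(b)*tr(a^2 b) - tr(a^2)   [square of b] = x*y*z - x^2 - y^2 + 2
tr(a b^3 a) = tr(b)*tr(b a^2 b) - tr(b a^2)   [square of b] = x*y^2*z - x^2*y - y^3 - x*z + 3*y
reduce: tr(b a b) = tr(b)*tr(a b) - tr(a)   [square of b] = y*z - x
tr(a b^3) = tr(b)*tr(b a b) - tr(b a)   [square of b] = y^2*z - x*y - z
tr(a^2 b^3 a) = tr(a)*tr(a b^3 a) - tr(a b^3)   [square of a] = x^2*y^2*z - x^3*y - x*y^3 - x^2*z - y^2*z + 4*x*y + z
tr(a b a b) = tr(a b)*tr(a b) - tr(1)   [split at a repeated a] = z^2 - 2
reduce: tr(b a b a b) = tr(b)*tr(a b a b) - tr(a b a)   [square of b] = y*z^2 - x*z - y
so tr(b^3 a b a) = tr(b)*tr(b a b a b) - tr(b a b a)   [square of b] = y^2*z^2 - x*y*z - y^2 - z^2 + 2
tr(b^3 a b) = tr(b)*tr(b a b^2) - tr(b a b)   [square of b] = y^3*z - x*y^2 - 2*y*z + x
so tr(a^2 b^3 a b) = tr(a)*tr(b^3 a b a) - tr(b^3 a b)   [square of a] = x*y^2*z^2 - x^2*y*z - y^3*z - x*z^2 + 2*y*z + x
so tr(b^-1 a^2 b^3 a) = tr(a^2 b^3 a)*tr(b) - tr(a^2 b^3 a b)   [inverse elimination on b] = x^2*y^3*z - x^3*y^2 - x*y^4 - x*y^2*z^2 + 4*x*y^2 + x*z^2 - y*z - x
so tr(b^-1 a^2 b^3 a^-1) = tr(b^-1 a^2 b^3)*tr(a) - tr(b^-1 a^2 b^3 a)   [inverse elimination on a] = -x^2*y^3*z + x^3*y^2 + x*y^4 + x*y^2*z^2 + x^2*y*z - x^3 - 5*x*y^2 - x*z^2 + y*z + 3*x
reduce: tr(a^-1 b^-1 a^2 b^3 a^-1) = tr(b^-1 a^2 b^3 a^-1)*tr(a) - tr(b^-1 a^2 b^3)   [inverse elimination on a] = -x^3*y^3*z + x^4*y^2 + x^2*y^4 + x^2*y^2*z^2 + x^3*y*z - x^4 - 5*x^2*y^2 - x^2*z^2 + 4*x^2 + y^2 - 2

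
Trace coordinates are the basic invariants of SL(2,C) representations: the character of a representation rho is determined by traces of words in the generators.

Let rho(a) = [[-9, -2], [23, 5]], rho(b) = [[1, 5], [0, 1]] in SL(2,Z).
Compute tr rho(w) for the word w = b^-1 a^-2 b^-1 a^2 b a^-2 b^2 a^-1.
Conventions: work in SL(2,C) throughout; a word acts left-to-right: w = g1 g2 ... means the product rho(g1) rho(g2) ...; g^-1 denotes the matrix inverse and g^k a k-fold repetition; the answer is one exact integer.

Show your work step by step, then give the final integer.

rho(b^-1) = [[1, -5], [0, 1]]
... * rho(a^-1) = [[5, 2], [-23, -9]]  ->  [[120, 47], [-23, -9]]
... * rho(a^-1) = [[5, 2], [-23, -9]]  ->  [[-481, -183], [92, 35]]
... * rho(b^-1) = [[1, -5], [0, 1]]  ->  [[-481, 2222], [92, -425]]
... * rho(a) = [[-9, -2], [23, 5]]  ->  [[55435, 12072], [-10603, -2309]]
... * rho(a) = [[-9, -2], [23, 5]]  ->  [[-221259, -50510], [42320, 9661]]
... * rho(b) = [[1, 5], [0, 1]]  ->  [[-221259, -1156805], [42320, 221261]]
... * rho(a^-1) = [[5, 2], [-23, -9]]  ->  [[25500220, 9968727], [-4877403, -1906709]]
... * rho(a^-1) = [[5, 2], [-23, -9]]  ->  [[-101779621, -38718103], [19467292, 7405575]]
... * rho(b) = [[1, 5], [0, 1]]  ->  [[-101779621, -547616208], [19467292, 104742035]]
... * rho(b) = [[1, 5], [0, 1]]  ->  [[-101779621, -1056514313], [19467292, 202078495]]
... * rho(a^-1) = [[5, 2], [-23, -9]]  ->  [[23790931094, 9305069575], [-4550468925, -1779771871]]
tr = 23790931094 + -1779771871 = 22011159223

22011159223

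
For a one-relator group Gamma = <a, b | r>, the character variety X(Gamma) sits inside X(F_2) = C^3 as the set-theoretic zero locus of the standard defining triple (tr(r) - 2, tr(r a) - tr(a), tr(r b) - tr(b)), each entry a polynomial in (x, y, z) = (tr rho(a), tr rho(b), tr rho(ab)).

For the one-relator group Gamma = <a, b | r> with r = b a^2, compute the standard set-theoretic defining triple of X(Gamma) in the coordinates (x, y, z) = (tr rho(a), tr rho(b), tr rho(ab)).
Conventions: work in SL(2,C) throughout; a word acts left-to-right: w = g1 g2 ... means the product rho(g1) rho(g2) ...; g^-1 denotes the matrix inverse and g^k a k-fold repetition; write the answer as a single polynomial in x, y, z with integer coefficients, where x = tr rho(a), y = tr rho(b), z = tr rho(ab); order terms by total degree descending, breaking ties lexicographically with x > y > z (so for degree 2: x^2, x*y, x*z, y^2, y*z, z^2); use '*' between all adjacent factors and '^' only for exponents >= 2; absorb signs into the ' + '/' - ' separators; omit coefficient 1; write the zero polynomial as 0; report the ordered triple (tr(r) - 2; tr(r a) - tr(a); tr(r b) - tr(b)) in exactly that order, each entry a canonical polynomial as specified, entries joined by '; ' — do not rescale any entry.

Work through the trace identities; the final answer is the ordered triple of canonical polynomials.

and tr(b a^2) = tr(a) tr(b a) - tr(b)   [square of a] = x*z - y
and tr(b a^3) = tr(a) tr(b a^2) - tr(b a)  (reduce the a square) = x^2*z - x*y - z
next, tr(b^2 a) = tr(b) tr(a b) - tr(a)  (reduce the b square) = y*z - x
next, tr(b^2) = tr(b) tr(b) - tr(1)  (reduce the b square) = y^2 - 2
next, tr(b a^2 b) = tr(a) tr(b^2 a) - tr(b^2)  (reduce the a square) = x*y*z - x^2 - y^2 + 2
assemble the triple (tr(r) - 2; tr(r a) - x; tr(r b) - y)

x*z - y - 2; x^2*z - x*y - x - z; x*y*z - x^2 - y^2 - y + 2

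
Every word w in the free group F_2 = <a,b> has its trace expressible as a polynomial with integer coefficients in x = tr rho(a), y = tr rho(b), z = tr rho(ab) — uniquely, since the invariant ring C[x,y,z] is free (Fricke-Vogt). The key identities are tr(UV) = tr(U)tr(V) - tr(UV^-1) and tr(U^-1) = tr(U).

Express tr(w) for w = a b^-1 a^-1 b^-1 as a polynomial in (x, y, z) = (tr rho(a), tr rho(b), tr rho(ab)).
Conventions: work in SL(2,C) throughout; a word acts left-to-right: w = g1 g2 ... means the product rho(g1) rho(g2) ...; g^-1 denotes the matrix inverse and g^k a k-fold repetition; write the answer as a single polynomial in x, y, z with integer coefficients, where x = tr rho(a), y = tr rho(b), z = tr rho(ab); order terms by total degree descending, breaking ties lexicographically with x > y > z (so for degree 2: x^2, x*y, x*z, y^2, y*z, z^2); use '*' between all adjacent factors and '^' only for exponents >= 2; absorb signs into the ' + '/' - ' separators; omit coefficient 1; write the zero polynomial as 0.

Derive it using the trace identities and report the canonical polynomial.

x*y*z - x^2 - z^2 + 2

tr(b^-1) = tr(b) = y
tr(a b a) = tr(a)*tr(b a) - tr(b)   [square of a] = x*z - y
tr(a b a b) = tr(a b)*tr(a b) - tr(1)   [split at a repeated a] = z^2 - 2
tr(b^-1 a b a) = tr(a b a)*tr(b) - tr(a b a b)   [inverse elimination on b] = x*y*z - y^2 - z^2 + 2
tr(a^-1 b^-1 a b) = tr(b^-1 a b)*tr(a) - tr(b^-1 a b a)   [inverse elimination on a] = -x*y*z + x^2 + y^2 + z^2 - 2
tr(a b^-1 a^-1 b^-1) = tr(a^-1 b^-1 a)*tr(b) - tr(a^-1 b^-1 a b)   [inverse elimination on b] = x*y*z - x^2 - z^2 + 2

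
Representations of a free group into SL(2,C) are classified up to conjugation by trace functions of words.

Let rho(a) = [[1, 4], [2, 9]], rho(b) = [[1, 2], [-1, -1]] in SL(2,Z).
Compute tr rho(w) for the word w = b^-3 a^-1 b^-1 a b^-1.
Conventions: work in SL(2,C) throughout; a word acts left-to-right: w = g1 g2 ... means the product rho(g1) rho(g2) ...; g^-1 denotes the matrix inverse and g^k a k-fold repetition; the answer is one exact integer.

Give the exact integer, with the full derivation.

rho(b^-1) = [[-1, -2], [1, 1]]
... * rho(b^-1) = [[-1, -2], [1, 1]]  ->  [[-1, 0], [0, -1]]
... * rho(b^-1) = [[-1, -2], [1, 1]]  ->  [[1, 2], [-1, -1]]
... * rho(a^-1) = [[9, -4], [-2, 1]]  ->  [[5, -2], [-7, 3]]
... * rho(b^-1) = [[-1, -2], [1, 1]]  ->  [[-7, -12], [10, 17]]
... * rho(a) = [[1, 4], [2, 9]]  ->  [[-31, -136], [44, 193]]
... * rho(b^-1) = [[-1, -2], [1, 1]]  ->  [[-105, -74], [149, 105]]
tr = -105 + 105 = 0

0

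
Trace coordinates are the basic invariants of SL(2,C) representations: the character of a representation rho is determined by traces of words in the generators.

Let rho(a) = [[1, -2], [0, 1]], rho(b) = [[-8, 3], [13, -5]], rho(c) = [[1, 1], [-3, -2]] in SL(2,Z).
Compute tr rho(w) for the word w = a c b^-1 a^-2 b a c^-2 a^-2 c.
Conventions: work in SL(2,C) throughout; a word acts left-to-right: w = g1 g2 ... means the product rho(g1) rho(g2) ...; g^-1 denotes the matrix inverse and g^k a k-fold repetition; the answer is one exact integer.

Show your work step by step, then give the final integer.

rho(a) = [[1, -2], [0, 1]]
... * rho(c) = [[1, 1], [-3, -2]]  ->  [[7, 5], [-3, -2]]
... * rho(b^-1) = [[-5, -3], [-13, -8]]  ->  [[-100, -61], [41, 25]]
... * rho(a^-1) = [[1, 2], [0, 1]]  ->  [[-100, -261], [41, 107]]
... * rho(a^-1) = [[1, 2], [0, 1]]  ->  [[-100, -461], [41, 189]]
... * rho(b) = [[-8, 3], [13, -5]]  ->  [[-5193, 2005], [2129, -822]]
... * rho(a) = [[1, -2], [0, 1]]  ->  [[-5193, 12391], [2129, -5080]]
... * rho(c^-1) = [[-2, -1], [3, 1]]  ->  [[47559, 17584], [-19498, -7209]]
... * rho(c^-1) = [[-2, -1], [3, 1]]  ->  [[-42366, -29975], [17369, 12289]]
... * rho(a^-1) = [[1, 2], [0, 1]]  ->  [[-42366, -114707], [17369, 47027]]
... * rho(a^-1) = [[1, 2], [0, 1]]  ->  [[-42366, -199439], [17369, 81765]]
... * rho(c) = [[1, 1], [-3, -2]]  ->  [[555951, 356512], [-227926, -146161]]
tr = 555951 + -146161 = 409790

409790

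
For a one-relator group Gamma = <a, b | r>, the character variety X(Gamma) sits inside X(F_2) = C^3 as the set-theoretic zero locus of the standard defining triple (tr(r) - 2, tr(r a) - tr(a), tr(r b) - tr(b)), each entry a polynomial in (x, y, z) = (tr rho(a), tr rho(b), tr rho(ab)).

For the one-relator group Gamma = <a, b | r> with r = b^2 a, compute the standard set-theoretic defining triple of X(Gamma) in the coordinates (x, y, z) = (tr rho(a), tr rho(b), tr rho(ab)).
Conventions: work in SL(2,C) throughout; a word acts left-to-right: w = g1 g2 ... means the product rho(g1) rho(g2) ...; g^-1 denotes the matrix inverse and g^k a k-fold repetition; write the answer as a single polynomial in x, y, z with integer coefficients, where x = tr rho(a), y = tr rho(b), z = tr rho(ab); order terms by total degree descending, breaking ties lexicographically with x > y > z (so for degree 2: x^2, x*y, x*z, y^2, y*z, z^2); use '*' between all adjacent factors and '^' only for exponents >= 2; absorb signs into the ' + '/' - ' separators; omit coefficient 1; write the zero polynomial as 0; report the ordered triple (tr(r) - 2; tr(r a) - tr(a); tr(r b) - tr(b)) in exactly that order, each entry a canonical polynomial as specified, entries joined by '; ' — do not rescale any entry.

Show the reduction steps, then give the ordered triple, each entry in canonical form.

y*z - x - 2; x*y*z - x^2 - y^2 - x + 2; y^2*z - x*y - y - z

tr(b^2 a) = tr(b) * tr(a b) - tr(a) = y*z - x
tr(a^2 b) = tr(a) * tr(b a) - tr(b) = x*z - y
tr(a^2) = tr(a) * tr(a) - tr(1) = x^2 - 2
tr(b^2 a^2) = tr(b) * tr(a^2 b) - tr(a^2) = x*y*z - x^2 - y^2 + 2
tr(b^2 a b) = tr(b) * tr(a b^2) - tr(a b) = y^2*z - x*y - z
assemble the triple (tr(r) - 2; tr(r a) - x; tr(r b) - y)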